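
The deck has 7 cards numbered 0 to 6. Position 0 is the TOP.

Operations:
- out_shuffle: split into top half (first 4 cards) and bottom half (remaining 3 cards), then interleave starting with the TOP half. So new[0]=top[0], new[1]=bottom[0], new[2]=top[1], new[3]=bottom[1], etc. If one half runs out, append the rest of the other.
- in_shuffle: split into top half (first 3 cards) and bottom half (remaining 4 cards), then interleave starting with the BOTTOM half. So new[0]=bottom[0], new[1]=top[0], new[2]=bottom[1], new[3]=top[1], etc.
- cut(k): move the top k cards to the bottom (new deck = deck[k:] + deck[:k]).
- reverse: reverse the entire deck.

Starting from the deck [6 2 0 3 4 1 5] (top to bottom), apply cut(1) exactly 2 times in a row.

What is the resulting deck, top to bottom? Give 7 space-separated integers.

Answer: 0 3 4 1 5 6 2

Derivation:
After op 1 (cut(1)): [2 0 3 4 1 5 6]
After op 2 (cut(1)): [0 3 4 1 5 6 2]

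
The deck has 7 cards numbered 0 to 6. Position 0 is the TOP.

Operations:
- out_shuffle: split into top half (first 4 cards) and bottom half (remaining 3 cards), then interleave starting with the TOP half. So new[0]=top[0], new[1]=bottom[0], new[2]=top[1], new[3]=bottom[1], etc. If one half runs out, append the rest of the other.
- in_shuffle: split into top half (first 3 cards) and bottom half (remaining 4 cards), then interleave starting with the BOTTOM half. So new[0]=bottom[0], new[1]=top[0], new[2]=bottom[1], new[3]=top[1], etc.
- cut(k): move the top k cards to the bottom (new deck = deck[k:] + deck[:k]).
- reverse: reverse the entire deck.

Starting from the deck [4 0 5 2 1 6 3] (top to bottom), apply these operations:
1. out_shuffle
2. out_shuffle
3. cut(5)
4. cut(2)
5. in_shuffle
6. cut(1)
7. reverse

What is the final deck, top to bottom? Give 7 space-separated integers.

Answer: 3 6 1 2 5 0 4

Derivation:
After op 1 (out_shuffle): [4 1 0 6 5 3 2]
After op 2 (out_shuffle): [4 5 1 3 0 2 6]
After op 3 (cut(5)): [2 6 4 5 1 3 0]
After op 4 (cut(2)): [4 5 1 3 0 2 6]
After op 5 (in_shuffle): [3 4 0 5 2 1 6]
After op 6 (cut(1)): [4 0 5 2 1 6 3]
After op 7 (reverse): [3 6 1 2 5 0 4]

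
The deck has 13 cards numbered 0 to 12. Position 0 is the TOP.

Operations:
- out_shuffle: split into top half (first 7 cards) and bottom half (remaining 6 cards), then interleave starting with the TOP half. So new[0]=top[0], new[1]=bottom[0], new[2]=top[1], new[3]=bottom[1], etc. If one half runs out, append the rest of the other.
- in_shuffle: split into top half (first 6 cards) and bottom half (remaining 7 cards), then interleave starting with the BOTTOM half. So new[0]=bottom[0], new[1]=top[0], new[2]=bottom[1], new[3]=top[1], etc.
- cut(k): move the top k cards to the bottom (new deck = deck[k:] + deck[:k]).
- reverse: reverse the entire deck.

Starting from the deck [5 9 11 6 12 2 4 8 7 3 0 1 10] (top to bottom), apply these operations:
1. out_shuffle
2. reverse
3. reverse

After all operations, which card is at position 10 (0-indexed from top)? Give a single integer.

Answer: 2

Derivation:
After op 1 (out_shuffle): [5 8 9 7 11 3 6 0 12 1 2 10 4]
After op 2 (reverse): [4 10 2 1 12 0 6 3 11 7 9 8 5]
After op 3 (reverse): [5 8 9 7 11 3 6 0 12 1 2 10 4]
Position 10: card 2.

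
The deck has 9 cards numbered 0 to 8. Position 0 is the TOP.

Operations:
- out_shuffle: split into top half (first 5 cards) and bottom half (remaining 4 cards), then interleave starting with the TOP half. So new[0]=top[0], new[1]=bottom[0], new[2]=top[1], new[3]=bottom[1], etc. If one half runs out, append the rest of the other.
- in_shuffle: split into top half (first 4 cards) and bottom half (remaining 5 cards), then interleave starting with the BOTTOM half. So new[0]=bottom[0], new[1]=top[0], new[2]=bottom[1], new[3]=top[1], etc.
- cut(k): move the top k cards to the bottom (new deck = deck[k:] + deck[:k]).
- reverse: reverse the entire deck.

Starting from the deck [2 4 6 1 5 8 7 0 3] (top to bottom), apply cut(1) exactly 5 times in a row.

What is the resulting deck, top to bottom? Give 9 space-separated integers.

Answer: 8 7 0 3 2 4 6 1 5

Derivation:
After op 1 (cut(1)): [4 6 1 5 8 7 0 3 2]
After op 2 (cut(1)): [6 1 5 8 7 0 3 2 4]
After op 3 (cut(1)): [1 5 8 7 0 3 2 4 6]
After op 4 (cut(1)): [5 8 7 0 3 2 4 6 1]
After op 5 (cut(1)): [8 7 0 3 2 4 6 1 5]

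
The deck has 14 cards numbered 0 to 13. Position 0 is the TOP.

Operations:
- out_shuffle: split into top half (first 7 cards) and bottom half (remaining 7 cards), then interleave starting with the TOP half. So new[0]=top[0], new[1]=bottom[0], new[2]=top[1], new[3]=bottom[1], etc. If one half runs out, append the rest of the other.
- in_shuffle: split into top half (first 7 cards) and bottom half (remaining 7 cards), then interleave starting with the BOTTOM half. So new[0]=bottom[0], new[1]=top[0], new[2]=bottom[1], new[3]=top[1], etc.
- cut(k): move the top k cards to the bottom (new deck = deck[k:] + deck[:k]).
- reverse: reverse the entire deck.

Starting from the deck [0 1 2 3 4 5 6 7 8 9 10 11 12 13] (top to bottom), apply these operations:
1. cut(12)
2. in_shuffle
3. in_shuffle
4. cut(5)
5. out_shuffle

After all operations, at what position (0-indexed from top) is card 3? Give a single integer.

Answer: 6

Derivation:
After op 1 (cut(12)): [12 13 0 1 2 3 4 5 6 7 8 9 10 11]
After op 2 (in_shuffle): [5 12 6 13 7 0 8 1 9 2 10 3 11 4]
After op 3 (in_shuffle): [1 5 9 12 2 6 10 13 3 7 11 0 4 8]
After op 4 (cut(5)): [6 10 13 3 7 11 0 4 8 1 5 9 12 2]
After op 5 (out_shuffle): [6 4 10 8 13 1 3 5 7 9 11 12 0 2]
Card 3 is at position 6.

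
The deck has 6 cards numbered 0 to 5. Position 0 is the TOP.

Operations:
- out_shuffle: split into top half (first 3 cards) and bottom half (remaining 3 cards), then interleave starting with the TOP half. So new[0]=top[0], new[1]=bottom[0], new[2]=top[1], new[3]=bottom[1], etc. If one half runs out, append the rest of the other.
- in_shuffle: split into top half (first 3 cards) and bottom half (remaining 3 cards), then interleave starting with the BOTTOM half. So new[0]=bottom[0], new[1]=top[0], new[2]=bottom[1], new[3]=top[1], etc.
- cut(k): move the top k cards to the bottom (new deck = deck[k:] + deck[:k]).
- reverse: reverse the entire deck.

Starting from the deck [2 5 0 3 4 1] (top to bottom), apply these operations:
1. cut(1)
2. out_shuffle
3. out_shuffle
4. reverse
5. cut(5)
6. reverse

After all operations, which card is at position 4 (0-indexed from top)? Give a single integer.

Answer: 2

Derivation:
After op 1 (cut(1)): [5 0 3 4 1 2]
After op 2 (out_shuffle): [5 4 0 1 3 2]
After op 3 (out_shuffle): [5 1 4 3 0 2]
After op 4 (reverse): [2 0 3 4 1 5]
After op 5 (cut(5)): [5 2 0 3 4 1]
After op 6 (reverse): [1 4 3 0 2 5]
Position 4: card 2.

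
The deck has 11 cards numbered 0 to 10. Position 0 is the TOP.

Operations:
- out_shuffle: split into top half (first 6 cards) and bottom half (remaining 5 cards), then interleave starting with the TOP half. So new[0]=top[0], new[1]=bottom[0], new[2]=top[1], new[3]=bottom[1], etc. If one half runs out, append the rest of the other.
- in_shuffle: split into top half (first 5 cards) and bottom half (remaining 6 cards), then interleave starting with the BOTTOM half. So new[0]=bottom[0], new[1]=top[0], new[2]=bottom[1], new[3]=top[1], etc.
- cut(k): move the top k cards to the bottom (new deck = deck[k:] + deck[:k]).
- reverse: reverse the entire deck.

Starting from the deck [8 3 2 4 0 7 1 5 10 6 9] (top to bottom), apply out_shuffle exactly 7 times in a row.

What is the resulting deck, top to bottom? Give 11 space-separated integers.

After op 1 (out_shuffle): [8 1 3 5 2 10 4 6 0 9 7]
After op 2 (out_shuffle): [8 4 1 6 3 0 5 9 2 7 10]
After op 3 (out_shuffle): [8 5 4 9 1 2 6 7 3 10 0]
After op 4 (out_shuffle): [8 6 5 7 4 3 9 10 1 0 2]
After op 5 (out_shuffle): [8 9 6 10 5 1 7 0 4 2 3]
After op 6 (out_shuffle): [8 7 9 0 6 4 10 2 5 3 1]
After op 7 (out_shuffle): [8 10 7 2 9 5 0 3 6 1 4]

Answer: 8 10 7 2 9 5 0 3 6 1 4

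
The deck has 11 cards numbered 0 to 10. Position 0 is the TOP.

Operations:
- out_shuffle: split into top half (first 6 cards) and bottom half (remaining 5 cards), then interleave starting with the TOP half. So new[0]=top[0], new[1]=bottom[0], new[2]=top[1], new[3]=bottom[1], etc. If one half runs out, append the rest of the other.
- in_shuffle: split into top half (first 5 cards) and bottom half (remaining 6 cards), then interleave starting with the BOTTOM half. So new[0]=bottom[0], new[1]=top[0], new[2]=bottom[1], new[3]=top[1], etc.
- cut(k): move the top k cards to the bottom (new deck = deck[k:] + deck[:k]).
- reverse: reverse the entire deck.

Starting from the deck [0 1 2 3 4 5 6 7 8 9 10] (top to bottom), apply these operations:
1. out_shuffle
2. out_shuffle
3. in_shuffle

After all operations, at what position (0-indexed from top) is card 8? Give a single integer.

After op 1 (out_shuffle): [0 6 1 7 2 8 3 9 4 10 5]
After op 2 (out_shuffle): [0 3 6 9 1 4 7 10 2 5 8]
After op 3 (in_shuffle): [4 0 7 3 10 6 2 9 5 1 8]
Card 8 is at position 10.

Answer: 10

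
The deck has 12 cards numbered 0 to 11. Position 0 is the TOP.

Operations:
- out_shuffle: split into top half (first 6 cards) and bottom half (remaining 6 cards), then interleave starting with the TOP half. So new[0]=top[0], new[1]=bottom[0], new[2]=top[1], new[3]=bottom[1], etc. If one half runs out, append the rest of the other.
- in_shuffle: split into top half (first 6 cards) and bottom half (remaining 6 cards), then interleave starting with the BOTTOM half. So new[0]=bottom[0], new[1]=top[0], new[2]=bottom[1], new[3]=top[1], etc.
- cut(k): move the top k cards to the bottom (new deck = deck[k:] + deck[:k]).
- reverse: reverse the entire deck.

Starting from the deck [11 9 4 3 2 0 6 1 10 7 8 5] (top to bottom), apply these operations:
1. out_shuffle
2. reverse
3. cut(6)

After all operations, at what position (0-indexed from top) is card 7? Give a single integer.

After op 1 (out_shuffle): [11 6 9 1 4 10 3 7 2 8 0 5]
After op 2 (reverse): [5 0 8 2 7 3 10 4 1 9 6 11]
After op 3 (cut(6)): [10 4 1 9 6 11 5 0 8 2 7 3]
Card 7 is at position 10.

Answer: 10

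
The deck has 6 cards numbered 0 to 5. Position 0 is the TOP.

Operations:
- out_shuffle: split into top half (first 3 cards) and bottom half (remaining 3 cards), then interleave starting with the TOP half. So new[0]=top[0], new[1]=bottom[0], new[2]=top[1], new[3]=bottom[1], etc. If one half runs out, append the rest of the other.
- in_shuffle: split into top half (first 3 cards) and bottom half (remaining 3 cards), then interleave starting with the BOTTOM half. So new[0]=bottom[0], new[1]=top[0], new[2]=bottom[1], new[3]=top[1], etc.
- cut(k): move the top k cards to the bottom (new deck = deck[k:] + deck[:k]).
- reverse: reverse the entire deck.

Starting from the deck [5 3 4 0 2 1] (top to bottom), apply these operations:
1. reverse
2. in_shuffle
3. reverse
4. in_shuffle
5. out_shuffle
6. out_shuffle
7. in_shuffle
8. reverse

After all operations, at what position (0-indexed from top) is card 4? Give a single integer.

Answer: 2

Derivation:
After op 1 (reverse): [1 2 0 4 3 5]
After op 2 (in_shuffle): [4 1 3 2 5 0]
After op 3 (reverse): [0 5 2 3 1 4]
After op 4 (in_shuffle): [3 0 1 5 4 2]
After op 5 (out_shuffle): [3 5 0 4 1 2]
After op 6 (out_shuffle): [3 4 5 1 0 2]
After op 7 (in_shuffle): [1 3 0 4 2 5]
After op 8 (reverse): [5 2 4 0 3 1]
Card 4 is at position 2.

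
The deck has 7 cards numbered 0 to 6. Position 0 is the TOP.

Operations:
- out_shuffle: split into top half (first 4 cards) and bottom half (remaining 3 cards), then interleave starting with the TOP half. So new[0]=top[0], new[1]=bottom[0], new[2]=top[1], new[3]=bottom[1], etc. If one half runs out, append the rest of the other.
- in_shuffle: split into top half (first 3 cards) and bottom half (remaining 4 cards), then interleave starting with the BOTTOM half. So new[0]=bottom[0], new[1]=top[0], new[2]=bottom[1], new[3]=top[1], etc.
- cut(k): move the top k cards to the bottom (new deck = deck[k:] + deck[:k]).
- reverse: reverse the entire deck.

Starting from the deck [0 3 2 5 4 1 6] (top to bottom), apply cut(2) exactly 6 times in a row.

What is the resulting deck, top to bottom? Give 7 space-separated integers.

Answer: 1 6 0 3 2 5 4

Derivation:
After op 1 (cut(2)): [2 5 4 1 6 0 3]
After op 2 (cut(2)): [4 1 6 0 3 2 5]
After op 3 (cut(2)): [6 0 3 2 5 4 1]
After op 4 (cut(2)): [3 2 5 4 1 6 0]
After op 5 (cut(2)): [5 4 1 6 0 3 2]
After op 6 (cut(2)): [1 6 0 3 2 5 4]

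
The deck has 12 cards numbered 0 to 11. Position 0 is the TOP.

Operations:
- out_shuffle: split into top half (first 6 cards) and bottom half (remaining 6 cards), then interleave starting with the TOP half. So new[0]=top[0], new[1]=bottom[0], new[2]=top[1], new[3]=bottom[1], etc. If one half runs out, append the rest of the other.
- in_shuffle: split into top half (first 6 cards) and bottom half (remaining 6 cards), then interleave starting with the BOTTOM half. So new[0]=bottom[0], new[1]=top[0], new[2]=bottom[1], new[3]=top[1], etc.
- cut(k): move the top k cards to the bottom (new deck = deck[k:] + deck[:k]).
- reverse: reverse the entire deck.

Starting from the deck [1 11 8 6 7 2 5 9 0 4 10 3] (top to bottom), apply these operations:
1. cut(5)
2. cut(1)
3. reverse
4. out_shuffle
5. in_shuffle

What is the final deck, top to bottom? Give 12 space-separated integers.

After op 1 (cut(5)): [2 5 9 0 4 10 3 1 11 8 6 7]
After op 2 (cut(1)): [5 9 0 4 10 3 1 11 8 6 7 2]
After op 3 (reverse): [2 7 6 8 11 1 3 10 4 0 9 5]
After op 4 (out_shuffle): [2 3 7 10 6 4 8 0 11 9 1 5]
After op 5 (in_shuffle): [8 2 0 3 11 7 9 10 1 6 5 4]

Answer: 8 2 0 3 11 7 9 10 1 6 5 4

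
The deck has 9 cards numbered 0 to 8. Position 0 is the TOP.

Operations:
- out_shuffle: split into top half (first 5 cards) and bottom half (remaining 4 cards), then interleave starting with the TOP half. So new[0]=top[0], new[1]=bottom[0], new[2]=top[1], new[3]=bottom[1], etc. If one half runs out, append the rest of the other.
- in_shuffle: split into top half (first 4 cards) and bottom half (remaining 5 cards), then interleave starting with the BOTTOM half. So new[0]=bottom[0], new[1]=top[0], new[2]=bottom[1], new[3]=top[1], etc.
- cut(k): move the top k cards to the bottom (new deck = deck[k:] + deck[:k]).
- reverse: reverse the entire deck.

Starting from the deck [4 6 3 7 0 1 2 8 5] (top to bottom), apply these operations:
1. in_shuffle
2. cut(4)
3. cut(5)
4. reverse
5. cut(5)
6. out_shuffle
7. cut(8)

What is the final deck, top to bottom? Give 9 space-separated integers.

After op 1 (in_shuffle): [0 4 1 6 2 3 8 7 5]
After op 2 (cut(4)): [2 3 8 7 5 0 4 1 6]
After op 3 (cut(5)): [0 4 1 6 2 3 8 7 5]
After op 4 (reverse): [5 7 8 3 2 6 1 4 0]
After op 5 (cut(5)): [6 1 4 0 5 7 8 3 2]
After op 6 (out_shuffle): [6 7 1 8 4 3 0 2 5]
After op 7 (cut(8)): [5 6 7 1 8 4 3 0 2]

Answer: 5 6 7 1 8 4 3 0 2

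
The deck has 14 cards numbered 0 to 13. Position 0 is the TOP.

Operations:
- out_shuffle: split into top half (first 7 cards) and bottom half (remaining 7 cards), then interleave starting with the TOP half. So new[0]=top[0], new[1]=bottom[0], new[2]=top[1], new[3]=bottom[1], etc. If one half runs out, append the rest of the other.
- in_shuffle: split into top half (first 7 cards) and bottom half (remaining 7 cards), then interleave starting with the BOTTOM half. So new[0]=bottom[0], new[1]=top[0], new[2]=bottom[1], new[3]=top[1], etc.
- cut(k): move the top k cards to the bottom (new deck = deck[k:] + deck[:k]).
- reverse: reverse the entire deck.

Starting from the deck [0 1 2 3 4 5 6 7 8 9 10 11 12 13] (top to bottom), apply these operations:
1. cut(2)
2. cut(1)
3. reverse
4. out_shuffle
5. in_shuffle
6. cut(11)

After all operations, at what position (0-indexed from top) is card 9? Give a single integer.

After op 1 (cut(2)): [2 3 4 5 6 7 8 9 10 11 12 13 0 1]
After op 2 (cut(1)): [3 4 5 6 7 8 9 10 11 12 13 0 1 2]
After op 3 (reverse): [2 1 0 13 12 11 10 9 8 7 6 5 4 3]
After op 4 (out_shuffle): [2 9 1 8 0 7 13 6 12 5 11 4 10 3]
After op 5 (in_shuffle): [6 2 12 9 5 1 11 8 4 0 10 7 3 13]
After op 6 (cut(11)): [7 3 13 6 2 12 9 5 1 11 8 4 0 10]
Card 9 is at position 6.

Answer: 6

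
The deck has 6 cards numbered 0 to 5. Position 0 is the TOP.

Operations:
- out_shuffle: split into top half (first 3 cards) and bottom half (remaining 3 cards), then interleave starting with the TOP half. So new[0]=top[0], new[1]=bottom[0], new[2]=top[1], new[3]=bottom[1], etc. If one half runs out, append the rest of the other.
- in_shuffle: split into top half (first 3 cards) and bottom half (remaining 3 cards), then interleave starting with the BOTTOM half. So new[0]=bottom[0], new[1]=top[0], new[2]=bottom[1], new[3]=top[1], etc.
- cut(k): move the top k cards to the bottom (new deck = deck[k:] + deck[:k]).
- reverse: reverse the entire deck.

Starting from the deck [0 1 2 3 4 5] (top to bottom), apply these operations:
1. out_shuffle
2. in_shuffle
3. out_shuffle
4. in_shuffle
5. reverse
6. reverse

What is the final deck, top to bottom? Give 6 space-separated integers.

Answer: 5 4 2 3 1 0

Derivation:
After op 1 (out_shuffle): [0 3 1 4 2 5]
After op 2 (in_shuffle): [4 0 2 3 5 1]
After op 3 (out_shuffle): [4 3 0 5 2 1]
After op 4 (in_shuffle): [5 4 2 3 1 0]
After op 5 (reverse): [0 1 3 2 4 5]
After op 6 (reverse): [5 4 2 3 1 0]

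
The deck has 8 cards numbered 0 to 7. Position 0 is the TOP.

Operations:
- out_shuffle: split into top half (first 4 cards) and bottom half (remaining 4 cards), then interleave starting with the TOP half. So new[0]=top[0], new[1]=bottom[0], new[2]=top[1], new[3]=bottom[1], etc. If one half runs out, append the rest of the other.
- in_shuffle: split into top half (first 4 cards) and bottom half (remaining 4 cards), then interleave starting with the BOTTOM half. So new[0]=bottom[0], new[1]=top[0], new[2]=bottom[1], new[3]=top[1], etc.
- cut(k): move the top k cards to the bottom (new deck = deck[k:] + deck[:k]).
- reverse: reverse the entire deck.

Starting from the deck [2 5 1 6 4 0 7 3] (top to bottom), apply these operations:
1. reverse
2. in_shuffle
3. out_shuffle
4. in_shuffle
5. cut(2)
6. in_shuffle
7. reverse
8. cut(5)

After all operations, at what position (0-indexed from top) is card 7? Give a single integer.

Answer: 5

Derivation:
After op 1 (reverse): [3 7 0 4 6 1 5 2]
After op 2 (in_shuffle): [6 3 1 7 5 0 2 4]
After op 3 (out_shuffle): [6 5 3 0 1 2 7 4]
After op 4 (in_shuffle): [1 6 2 5 7 3 4 0]
After op 5 (cut(2)): [2 5 7 3 4 0 1 6]
After op 6 (in_shuffle): [4 2 0 5 1 7 6 3]
After op 7 (reverse): [3 6 7 1 5 0 2 4]
After op 8 (cut(5)): [0 2 4 3 6 7 1 5]
Card 7 is at position 5.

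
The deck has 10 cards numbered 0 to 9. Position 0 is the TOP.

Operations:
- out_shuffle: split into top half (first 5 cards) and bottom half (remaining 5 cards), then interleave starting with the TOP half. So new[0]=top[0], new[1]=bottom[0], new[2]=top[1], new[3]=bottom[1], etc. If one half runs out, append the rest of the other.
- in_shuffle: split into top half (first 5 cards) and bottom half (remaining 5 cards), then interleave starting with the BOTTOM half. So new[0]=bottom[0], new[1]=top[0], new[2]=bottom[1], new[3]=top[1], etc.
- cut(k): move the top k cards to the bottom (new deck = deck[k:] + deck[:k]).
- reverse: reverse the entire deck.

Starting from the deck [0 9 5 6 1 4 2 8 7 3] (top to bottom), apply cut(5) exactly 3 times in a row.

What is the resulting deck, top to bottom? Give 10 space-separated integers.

After op 1 (cut(5)): [4 2 8 7 3 0 9 5 6 1]
After op 2 (cut(5)): [0 9 5 6 1 4 2 8 7 3]
After op 3 (cut(5)): [4 2 8 7 3 0 9 5 6 1]

Answer: 4 2 8 7 3 0 9 5 6 1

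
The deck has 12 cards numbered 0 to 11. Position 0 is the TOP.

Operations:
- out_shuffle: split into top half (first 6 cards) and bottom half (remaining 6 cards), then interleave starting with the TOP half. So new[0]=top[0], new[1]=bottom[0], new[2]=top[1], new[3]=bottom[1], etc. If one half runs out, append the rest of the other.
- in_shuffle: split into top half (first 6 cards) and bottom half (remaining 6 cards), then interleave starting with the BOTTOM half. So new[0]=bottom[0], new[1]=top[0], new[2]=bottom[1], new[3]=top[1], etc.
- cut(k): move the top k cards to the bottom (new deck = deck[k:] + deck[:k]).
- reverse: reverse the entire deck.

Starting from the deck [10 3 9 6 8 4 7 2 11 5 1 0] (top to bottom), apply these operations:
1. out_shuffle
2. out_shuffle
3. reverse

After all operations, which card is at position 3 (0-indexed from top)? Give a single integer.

Answer: 9

Derivation:
After op 1 (out_shuffle): [10 7 3 2 9 11 6 5 8 1 4 0]
After op 2 (out_shuffle): [10 6 7 5 3 8 2 1 9 4 11 0]
After op 3 (reverse): [0 11 4 9 1 2 8 3 5 7 6 10]
Position 3: card 9.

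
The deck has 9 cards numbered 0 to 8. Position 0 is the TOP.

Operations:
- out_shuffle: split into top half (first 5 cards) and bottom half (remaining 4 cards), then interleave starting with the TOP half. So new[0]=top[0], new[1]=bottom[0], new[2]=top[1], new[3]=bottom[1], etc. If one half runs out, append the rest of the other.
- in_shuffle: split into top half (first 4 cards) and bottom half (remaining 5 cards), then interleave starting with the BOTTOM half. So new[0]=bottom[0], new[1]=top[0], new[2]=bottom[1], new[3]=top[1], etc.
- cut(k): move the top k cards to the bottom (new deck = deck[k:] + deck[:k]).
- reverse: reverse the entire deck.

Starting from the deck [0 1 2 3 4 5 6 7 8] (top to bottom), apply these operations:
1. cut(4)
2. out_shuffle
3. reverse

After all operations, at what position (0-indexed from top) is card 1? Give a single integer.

After op 1 (cut(4)): [4 5 6 7 8 0 1 2 3]
After op 2 (out_shuffle): [4 0 5 1 6 2 7 3 8]
After op 3 (reverse): [8 3 7 2 6 1 5 0 4]
Card 1 is at position 5.

Answer: 5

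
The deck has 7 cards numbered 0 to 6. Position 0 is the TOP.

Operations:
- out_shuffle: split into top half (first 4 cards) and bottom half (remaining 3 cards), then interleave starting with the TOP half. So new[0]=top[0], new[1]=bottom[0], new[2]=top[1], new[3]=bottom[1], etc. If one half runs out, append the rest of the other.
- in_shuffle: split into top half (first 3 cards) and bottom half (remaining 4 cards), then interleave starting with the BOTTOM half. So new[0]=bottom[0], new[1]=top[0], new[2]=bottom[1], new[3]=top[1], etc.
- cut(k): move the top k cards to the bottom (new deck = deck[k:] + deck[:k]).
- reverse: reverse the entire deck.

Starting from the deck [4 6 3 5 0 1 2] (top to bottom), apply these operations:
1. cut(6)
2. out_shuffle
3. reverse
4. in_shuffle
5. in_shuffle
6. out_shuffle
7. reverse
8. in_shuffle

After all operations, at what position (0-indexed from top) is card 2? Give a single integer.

Answer: 3

Derivation:
After op 1 (cut(6)): [2 4 6 3 5 0 1]
After op 2 (out_shuffle): [2 5 4 0 6 1 3]
After op 3 (reverse): [3 1 6 0 4 5 2]
After op 4 (in_shuffle): [0 3 4 1 5 6 2]
After op 5 (in_shuffle): [1 0 5 3 6 4 2]
After op 6 (out_shuffle): [1 6 0 4 5 2 3]
After op 7 (reverse): [3 2 5 4 0 6 1]
After op 8 (in_shuffle): [4 3 0 2 6 5 1]
Card 2 is at position 3.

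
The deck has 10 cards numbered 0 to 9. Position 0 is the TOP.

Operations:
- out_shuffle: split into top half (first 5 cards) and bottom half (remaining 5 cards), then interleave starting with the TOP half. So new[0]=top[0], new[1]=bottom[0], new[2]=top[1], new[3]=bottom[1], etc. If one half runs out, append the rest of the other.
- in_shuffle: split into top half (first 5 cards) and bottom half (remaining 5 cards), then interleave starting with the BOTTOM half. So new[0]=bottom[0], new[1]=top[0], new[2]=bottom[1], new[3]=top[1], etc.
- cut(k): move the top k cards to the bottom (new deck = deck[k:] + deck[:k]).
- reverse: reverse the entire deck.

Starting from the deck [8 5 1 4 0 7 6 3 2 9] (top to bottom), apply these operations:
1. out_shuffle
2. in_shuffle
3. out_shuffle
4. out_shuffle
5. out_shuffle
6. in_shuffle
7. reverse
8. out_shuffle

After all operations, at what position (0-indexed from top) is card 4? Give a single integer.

After op 1 (out_shuffle): [8 7 5 6 1 3 4 2 0 9]
After op 2 (in_shuffle): [3 8 4 7 2 5 0 6 9 1]
After op 3 (out_shuffle): [3 5 8 0 4 6 7 9 2 1]
After op 4 (out_shuffle): [3 6 5 7 8 9 0 2 4 1]
After op 5 (out_shuffle): [3 9 6 0 5 2 7 4 8 1]
After op 6 (in_shuffle): [2 3 7 9 4 6 8 0 1 5]
After op 7 (reverse): [5 1 0 8 6 4 9 7 3 2]
After op 8 (out_shuffle): [5 4 1 9 0 7 8 3 6 2]
Card 4 is at position 1.

Answer: 1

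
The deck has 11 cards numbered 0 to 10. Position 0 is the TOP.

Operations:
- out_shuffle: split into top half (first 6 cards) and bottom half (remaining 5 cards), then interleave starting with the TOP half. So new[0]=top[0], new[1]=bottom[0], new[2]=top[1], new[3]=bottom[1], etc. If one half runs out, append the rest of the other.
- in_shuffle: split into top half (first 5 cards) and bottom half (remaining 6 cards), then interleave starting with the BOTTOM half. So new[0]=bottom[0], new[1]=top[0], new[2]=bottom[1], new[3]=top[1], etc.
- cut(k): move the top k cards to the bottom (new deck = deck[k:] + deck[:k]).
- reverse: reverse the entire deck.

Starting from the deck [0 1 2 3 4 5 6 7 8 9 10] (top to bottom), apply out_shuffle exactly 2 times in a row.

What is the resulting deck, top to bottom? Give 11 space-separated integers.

Answer: 0 3 6 9 1 4 7 10 2 5 8

Derivation:
After op 1 (out_shuffle): [0 6 1 7 2 8 3 9 4 10 5]
After op 2 (out_shuffle): [0 3 6 9 1 4 7 10 2 5 8]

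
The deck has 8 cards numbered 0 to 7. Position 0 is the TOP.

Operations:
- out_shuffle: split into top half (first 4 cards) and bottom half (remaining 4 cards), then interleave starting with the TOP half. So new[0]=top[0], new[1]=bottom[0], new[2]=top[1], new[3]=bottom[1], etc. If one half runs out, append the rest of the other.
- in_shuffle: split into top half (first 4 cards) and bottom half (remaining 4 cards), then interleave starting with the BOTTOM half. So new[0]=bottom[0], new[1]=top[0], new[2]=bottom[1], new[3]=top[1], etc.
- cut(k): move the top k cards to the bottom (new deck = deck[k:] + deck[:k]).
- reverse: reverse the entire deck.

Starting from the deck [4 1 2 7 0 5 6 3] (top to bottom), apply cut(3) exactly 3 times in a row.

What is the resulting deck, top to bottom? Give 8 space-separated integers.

After op 1 (cut(3)): [7 0 5 6 3 4 1 2]
After op 2 (cut(3)): [6 3 4 1 2 7 0 5]
After op 3 (cut(3)): [1 2 7 0 5 6 3 4]

Answer: 1 2 7 0 5 6 3 4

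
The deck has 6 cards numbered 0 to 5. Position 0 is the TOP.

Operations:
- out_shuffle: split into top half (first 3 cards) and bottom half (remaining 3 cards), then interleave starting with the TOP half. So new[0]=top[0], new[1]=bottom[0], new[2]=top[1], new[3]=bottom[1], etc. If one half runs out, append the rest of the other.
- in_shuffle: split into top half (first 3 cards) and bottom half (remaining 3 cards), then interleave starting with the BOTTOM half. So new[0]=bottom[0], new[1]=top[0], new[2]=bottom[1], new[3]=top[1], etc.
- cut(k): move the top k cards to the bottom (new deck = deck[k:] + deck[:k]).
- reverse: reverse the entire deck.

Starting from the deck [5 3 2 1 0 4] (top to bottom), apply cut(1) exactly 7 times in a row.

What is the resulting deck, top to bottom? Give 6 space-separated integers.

Answer: 3 2 1 0 4 5

Derivation:
After op 1 (cut(1)): [3 2 1 0 4 5]
After op 2 (cut(1)): [2 1 0 4 5 3]
After op 3 (cut(1)): [1 0 4 5 3 2]
After op 4 (cut(1)): [0 4 5 3 2 1]
After op 5 (cut(1)): [4 5 3 2 1 0]
After op 6 (cut(1)): [5 3 2 1 0 4]
After op 7 (cut(1)): [3 2 1 0 4 5]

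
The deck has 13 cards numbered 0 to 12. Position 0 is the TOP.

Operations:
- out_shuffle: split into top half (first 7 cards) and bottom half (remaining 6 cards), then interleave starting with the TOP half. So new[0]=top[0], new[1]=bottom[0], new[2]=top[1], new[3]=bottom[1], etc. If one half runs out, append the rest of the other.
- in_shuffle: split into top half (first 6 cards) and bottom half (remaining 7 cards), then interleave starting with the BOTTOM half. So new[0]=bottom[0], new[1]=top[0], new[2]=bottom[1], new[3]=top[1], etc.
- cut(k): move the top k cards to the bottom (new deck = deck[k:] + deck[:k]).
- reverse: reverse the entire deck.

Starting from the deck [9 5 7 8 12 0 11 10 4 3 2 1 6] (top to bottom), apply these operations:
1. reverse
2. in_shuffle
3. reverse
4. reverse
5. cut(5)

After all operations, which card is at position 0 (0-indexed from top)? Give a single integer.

Answer: 2

Derivation:
After op 1 (reverse): [6 1 2 3 4 10 11 0 12 8 7 5 9]
After op 2 (in_shuffle): [11 6 0 1 12 2 8 3 7 4 5 10 9]
After op 3 (reverse): [9 10 5 4 7 3 8 2 12 1 0 6 11]
After op 4 (reverse): [11 6 0 1 12 2 8 3 7 4 5 10 9]
After op 5 (cut(5)): [2 8 3 7 4 5 10 9 11 6 0 1 12]
Position 0: card 2.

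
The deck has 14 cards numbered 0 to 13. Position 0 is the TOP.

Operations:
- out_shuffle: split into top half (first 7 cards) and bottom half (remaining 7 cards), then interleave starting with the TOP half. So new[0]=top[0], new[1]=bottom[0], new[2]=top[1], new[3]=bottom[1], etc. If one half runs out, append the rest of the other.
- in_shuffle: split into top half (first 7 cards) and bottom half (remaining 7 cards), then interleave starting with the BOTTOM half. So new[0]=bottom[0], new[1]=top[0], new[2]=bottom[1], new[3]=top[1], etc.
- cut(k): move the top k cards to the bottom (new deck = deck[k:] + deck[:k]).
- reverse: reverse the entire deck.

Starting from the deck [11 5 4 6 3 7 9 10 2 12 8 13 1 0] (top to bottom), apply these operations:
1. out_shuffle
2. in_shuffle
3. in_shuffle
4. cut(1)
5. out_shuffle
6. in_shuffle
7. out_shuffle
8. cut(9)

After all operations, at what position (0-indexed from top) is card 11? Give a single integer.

After op 1 (out_shuffle): [11 10 5 2 4 12 6 8 3 13 7 1 9 0]
After op 2 (in_shuffle): [8 11 3 10 13 5 7 2 1 4 9 12 0 6]
After op 3 (in_shuffle): [2 8 1 11 4 3 9 10 12 13 0 5 6 7]
After op 4 (cut(1)): [8 1 11 4 3 9 10 12 13 0 5 6 7 2]
After op 5 (out_shuffle): [8 12 1 13 11 0 4 5 3 6 9 7 10 2]
After op 6 (in_shuffle): [5 8 3 12 6 1 9 13 7 11 10 0 2 4]
After op 7 (out_shuffle): [5 13 8 7 3 11 12 10 6 0 1 2 9 4]
After op 8 (cut(9)): [0 1 2 9 4 5 13 8 7 3 11 12 10 6]
Card 11 is at position 10.

Answer: 10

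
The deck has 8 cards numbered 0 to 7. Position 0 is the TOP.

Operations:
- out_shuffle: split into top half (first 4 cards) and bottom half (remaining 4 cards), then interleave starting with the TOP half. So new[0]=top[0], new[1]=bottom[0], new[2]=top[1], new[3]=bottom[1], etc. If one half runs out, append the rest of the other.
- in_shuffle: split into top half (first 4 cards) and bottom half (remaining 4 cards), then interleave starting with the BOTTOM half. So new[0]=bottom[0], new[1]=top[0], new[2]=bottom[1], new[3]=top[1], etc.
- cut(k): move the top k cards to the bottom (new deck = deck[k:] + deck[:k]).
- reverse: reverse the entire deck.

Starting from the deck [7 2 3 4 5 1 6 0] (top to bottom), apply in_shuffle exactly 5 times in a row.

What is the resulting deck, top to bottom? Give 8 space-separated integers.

After op 1 (in_shuffle): [5 7 1 2 6 3 0 4]
After op 2 (in_shuffle): [6 5 3 7 0 1 4 2]
After op 3 (in_shuffle): [0 6 1 5 4 3 2 7]
After op 4 (in_shuffle): [4 0 3 6 2 1 7 5]
After op 5 (in_shuffle): [2 4 1 0 7 3 5 6]

Answer: 2 4 1 0 7 3 5 6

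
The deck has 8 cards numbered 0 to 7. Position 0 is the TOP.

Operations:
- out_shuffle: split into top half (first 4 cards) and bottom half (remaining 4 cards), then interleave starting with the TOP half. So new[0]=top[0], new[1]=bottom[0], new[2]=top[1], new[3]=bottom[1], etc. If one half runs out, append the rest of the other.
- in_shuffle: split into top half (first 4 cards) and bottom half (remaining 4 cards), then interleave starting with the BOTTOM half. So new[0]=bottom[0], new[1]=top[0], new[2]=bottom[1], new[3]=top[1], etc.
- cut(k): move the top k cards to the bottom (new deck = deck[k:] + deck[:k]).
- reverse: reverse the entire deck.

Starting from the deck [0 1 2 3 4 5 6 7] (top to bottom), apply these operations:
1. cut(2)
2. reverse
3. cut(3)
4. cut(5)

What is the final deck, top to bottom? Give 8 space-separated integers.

After op 1 (cut(2)): [2 3 4 5 6 7 0 1]
After op 2 (reverse): [1 0 7 6 5 4 3 2]
After op 3 (cut(3)): [6 5 4 3 2 1 0 7]
After op 4 (cut(5)): [1 0 7 6 5 4 3 2]

Answer: 1 0 7 6 5 4 3 2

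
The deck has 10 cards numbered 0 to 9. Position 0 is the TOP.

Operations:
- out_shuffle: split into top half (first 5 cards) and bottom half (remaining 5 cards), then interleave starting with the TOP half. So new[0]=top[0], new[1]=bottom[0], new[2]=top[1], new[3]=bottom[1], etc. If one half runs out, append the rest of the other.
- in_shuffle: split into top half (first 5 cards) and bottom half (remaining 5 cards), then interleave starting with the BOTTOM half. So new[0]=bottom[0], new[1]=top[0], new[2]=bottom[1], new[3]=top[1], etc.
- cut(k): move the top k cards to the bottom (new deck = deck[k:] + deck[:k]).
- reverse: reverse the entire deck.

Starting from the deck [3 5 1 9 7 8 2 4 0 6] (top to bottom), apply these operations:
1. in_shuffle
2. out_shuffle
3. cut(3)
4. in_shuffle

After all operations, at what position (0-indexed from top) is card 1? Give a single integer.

Answer: 6

Derivation:
After op 1 (in_shuffle): [8 3 2 5 4 1 0 9 6 7]
After op 2 (out_shuffle): [8 1 3 0 2 9 5 6 4 7]
After op 3 (cut(3)): [0 2 9 5 6 4 7 8 1 3]
After op 4 (in_shuffle): [4 0 7 2 8 9 1 5 3 6]
Card 1 is at position 6.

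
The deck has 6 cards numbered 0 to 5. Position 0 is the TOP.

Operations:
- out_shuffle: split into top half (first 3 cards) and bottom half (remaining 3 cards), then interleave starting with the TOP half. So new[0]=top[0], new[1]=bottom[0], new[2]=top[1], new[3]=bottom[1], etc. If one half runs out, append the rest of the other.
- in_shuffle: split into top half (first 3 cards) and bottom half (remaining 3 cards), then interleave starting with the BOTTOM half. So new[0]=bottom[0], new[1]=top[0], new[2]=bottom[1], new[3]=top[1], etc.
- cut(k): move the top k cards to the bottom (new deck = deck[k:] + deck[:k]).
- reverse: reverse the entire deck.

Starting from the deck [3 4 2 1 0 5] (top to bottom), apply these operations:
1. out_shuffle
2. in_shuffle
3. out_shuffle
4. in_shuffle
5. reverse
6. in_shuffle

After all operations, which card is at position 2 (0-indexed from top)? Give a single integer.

After op 1 (out_shuffle): [3 1 4 0 2 5]
After op 2 (in_shuffle): [0 3 2 1 5 4]
After op 3 (out_shuffle): [0 1 3 5 2 4]
After op 4 (in_shuffle): [5 0 2 1 4 3]
After op 5 (reverse): [3 4 1 2 0 5]
After op 6 (in_shuffle): [2 3 0 4 5 1]
Position 2: card 0.

Answer: 0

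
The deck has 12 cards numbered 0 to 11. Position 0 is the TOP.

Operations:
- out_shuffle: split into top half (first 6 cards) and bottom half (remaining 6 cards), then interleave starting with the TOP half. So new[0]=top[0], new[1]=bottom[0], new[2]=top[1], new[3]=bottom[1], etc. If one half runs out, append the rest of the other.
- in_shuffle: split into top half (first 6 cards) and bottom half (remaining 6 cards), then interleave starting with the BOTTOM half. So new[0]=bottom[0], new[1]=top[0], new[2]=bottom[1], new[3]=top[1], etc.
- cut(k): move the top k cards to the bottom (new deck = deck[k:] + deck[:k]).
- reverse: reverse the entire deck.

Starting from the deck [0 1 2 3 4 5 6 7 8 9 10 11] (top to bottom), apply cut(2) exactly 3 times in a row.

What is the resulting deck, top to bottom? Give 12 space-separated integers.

After op 1 (cut(2)): [2 3 4 5 6 7 8 9 10 11 0 1]
After op 2 (cut(2)): [4 5 6 7 8 9 10 11 0 1 2 3]
After op 3 (cut(2)): [6 7 8 9 10 11 0 1 2 3 4 5]

Answer: 6 7 8 9 10 11 0 1 2 3 4 5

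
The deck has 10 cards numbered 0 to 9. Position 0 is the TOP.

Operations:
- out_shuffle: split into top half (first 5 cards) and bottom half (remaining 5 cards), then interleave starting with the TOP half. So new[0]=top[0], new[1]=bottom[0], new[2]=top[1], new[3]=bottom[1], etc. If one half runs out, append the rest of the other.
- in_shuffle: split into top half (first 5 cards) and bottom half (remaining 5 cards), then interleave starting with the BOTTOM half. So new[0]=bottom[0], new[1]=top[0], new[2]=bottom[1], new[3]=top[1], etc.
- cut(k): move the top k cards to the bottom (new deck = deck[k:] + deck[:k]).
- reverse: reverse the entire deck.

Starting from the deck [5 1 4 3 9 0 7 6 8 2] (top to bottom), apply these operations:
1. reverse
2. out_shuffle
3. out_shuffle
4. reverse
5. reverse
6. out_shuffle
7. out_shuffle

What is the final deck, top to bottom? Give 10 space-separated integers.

After op 1 (reverse): [2 8 6 7 0 9 3 4 1 5]
After op 2 (out_shuffle): [2 9 8 3 6 4 7 1 0 5]
After op 3 (out_shuffle): [2 4 9 7 8 1 3 0 6 5]
After op 4 (reverse): [5 6 0 3 1 8 7 9 4 2]
After op 5 (reverse): [2 4 9 7 8 1 3 0 6 5]
After op 6 (out_shuffle): [2 1 4 3 9 0 7 6 8 5]
After op 7 (out_shuffle): [2 0 1 7 4 6 3 8 9 5]

Answer: 2 0 1 7 4 6 3 8 9 5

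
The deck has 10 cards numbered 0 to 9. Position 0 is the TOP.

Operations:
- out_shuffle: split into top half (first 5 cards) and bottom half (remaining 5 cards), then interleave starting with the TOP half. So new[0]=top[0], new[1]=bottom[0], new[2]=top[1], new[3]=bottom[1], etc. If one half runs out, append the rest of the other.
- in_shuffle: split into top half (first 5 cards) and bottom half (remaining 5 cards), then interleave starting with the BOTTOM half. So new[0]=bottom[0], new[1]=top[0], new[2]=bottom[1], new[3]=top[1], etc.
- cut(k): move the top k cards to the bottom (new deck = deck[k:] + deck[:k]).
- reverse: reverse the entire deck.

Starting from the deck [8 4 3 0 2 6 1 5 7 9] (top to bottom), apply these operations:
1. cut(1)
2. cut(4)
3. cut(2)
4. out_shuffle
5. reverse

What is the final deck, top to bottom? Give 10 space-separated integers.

Answer: 1 4 6 8 2 9 0 7 3 5

Derivation:
After op 1 (cut(1)): [4 3 0 2 6 1 5 7 9 8]
After op 2 (cut(4)): [6 1 5 7 9 8 4 3 0 2]
After op 3 (cut(2)): [5 7 9 8 4 3 0 2 6 1]
After op 4 (out_shuffle): [5 3 7 0 9 2 8 6 4 1]
After op 5 (reverse): [1 4 6 8 2 9 0 7 3 5]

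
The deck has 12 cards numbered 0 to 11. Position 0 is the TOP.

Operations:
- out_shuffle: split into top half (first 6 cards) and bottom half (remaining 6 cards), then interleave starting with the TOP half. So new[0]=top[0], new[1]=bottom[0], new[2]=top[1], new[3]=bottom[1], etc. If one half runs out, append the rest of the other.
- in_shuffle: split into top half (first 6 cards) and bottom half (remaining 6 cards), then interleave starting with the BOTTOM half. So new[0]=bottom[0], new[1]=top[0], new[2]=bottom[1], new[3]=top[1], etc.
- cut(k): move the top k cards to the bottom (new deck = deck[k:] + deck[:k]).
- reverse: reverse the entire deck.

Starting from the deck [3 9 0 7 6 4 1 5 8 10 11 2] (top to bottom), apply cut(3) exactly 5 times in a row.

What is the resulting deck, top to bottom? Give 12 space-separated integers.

Answer: 7 6 4 1 5 8 10 11 2 3 9 0

Derivation:
After op 1 (cut(3)): [7 6 4 1 5 8 10 11 2 3 9 0]
After op 2 (cut(3)): [1 5 8 10 11 2 3 9 0 7 6 4]
After op 3 (cut(3)): [10 11 2 3 9 0 7 6 4 1 5 8]
After op 4 (cut(3)): [3 9 0 7 6 4 1 5 8 10 11 2]
After op 5 (cut(3)): [7 6 4 1 5 8 10 11 2 3 9 0]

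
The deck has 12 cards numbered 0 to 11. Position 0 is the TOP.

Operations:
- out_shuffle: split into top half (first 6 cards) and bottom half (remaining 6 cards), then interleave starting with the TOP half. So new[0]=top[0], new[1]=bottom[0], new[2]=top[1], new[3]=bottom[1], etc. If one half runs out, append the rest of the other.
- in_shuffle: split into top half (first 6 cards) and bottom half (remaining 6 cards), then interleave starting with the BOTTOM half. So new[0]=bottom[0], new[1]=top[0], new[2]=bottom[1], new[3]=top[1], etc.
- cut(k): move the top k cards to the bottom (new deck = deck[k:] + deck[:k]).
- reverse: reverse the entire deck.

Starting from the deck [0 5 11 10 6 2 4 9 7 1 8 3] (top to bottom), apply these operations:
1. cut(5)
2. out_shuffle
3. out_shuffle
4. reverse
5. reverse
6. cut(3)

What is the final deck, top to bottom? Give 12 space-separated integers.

Answer: 11 4 1 0 10 9 8 5 6 2 7 3

Derivation:
After op 1 (cut(5)): [2 4 9 7 1 8 3 0 5 11 10 6]
After op 2 (out_shuffle): [2 3 4 0 9 5 7 11 1 10 8 6]
After op 3 (out_shuffle): [2 7 3 11 4 1 0 10 9 8 5 6]
After op 4 (reverse): [6 5 8 9 10 0 1 4 11 3 7 2]
After op 5 (reverse): [2 7 3 11 4 1 0 10 9 8 5 6]
After op 6 (cut(3)): [11 4 1 0 10 9 8 5 6 2 7 3]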